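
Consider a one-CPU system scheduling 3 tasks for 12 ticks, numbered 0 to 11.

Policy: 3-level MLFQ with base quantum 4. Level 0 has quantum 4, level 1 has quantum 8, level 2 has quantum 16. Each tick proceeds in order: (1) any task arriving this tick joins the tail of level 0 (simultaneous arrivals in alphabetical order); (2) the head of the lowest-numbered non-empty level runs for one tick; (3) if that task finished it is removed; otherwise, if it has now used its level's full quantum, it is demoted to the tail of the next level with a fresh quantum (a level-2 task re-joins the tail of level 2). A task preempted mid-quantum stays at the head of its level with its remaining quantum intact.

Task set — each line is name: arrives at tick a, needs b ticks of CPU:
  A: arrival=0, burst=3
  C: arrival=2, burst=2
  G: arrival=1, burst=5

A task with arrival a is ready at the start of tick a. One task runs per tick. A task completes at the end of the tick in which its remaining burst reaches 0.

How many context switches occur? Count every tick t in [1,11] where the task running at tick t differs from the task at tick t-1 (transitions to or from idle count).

context switches = 4

t=0: L0/L1/L2 = A/-/- → run A
t=1: L0/L1/L2 = AG/-/- → run A
t=2: L0/L1/L2 = AGC/-/- → run A
t=3: L0/L1/L2 = GC/-/- → run G
t=4: L0/L1/L2 = GC/-/- → run G
t=5: L0/L1/L2 = GC/-/- → run G
t=6: L0/L1/L2 = GC/-/- → run G
t=7: L0/L1/L2 = C/G/- → run C
t=8: L0/L1/L2 = C/G/- → run C
t=9: L0/L1/L2 = -/G/- → run G
t=10: (idle)
t=11: (idle)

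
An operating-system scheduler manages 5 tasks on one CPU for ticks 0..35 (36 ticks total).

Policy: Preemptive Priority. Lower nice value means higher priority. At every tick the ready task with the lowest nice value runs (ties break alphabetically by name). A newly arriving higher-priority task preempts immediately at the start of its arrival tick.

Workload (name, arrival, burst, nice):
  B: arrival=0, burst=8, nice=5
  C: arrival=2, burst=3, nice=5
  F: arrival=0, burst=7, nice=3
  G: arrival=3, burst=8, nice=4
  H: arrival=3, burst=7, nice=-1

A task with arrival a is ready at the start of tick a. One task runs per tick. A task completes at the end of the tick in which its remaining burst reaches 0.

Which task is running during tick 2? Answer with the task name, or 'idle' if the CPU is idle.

t=0: ready={B,F} → run F
t=1: ready={B,F} → run F
t=2: ready={B,C,F} → run F
t=3: ready={B,C,F,G,H} → run H
t=4: ready={B,C,F,G,H} → run H
t=5: ready={B,C,F,G,H} → run H
t=6: ready={B,C,F,G,H} → run H
t=7: ready={B,C,F,G,H} → run H
t=8: ready={B,C,F,G,H} → run H
t=9: ready={B,C,F,G,H} → run H
t=10: ready={B,C,F,G} → run F
t=11: ready={B,C,F,G} → run F
t=12: ready={B,C,F,G} → run F
t=13: ready={B,C,F,G} → run F
t=14: ready={B,C,G} → run G
t=15: ready={B,C,G} → run G
t=16: ready={B,C,G} → run G
t=17: ready={B,C,G} → run G
t=18: ready={B,C,G} → run G
t=19: ready={B,C,G} → run G
t=20: ready={B,C,G} → run G
t=21: ready={B,C,G} → run G
t=22: ready={B,C} → run B
t=23: ready={B,C} → run B
t=24: ready={B,C} → run B
t=25: ready={B,C} → run B
t=26: ready={B,C} → run B
t=27: ready={B,C} → run B
t=28: ready={B,C} → run B
t=29: ready={B,C} → run B
t=30: ready={C} → run C
t=31: ready={C} → run C
t=32: ready={C} → run C
t=33: (idle)
t=34: (idle)
t=35: (idle)

running at tick 2 = F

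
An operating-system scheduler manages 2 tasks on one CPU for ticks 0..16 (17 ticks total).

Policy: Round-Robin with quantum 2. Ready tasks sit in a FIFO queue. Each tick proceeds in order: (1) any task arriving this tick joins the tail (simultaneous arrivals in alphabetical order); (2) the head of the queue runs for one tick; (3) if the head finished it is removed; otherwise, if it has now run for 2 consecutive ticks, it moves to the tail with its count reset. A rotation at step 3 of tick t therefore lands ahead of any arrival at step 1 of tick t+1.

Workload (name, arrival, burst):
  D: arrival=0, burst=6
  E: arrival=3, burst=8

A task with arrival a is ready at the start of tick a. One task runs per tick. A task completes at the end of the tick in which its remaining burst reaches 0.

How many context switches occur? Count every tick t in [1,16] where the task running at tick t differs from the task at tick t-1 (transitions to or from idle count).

t=0: queue=[D] q_used=0 → run D
t=1: queue=[D] q_used=1 → run D
t=2: queue=[D] q_used=0 → run D
t=3: queue=[D,E] q_used=1 → run D
t=4: queue=[E,D] q_used=0 → run E
t=5: queue=[E,D] q_used=1 → run E
t=6: queue=[D,E] q_used=0 → run D
t=7: queue=[D,E] q_used=1 → run D
t=8: queue=[E] q_used=0 → run E
t=9: queue=[E] q_used=1 → run E
t=10: queue=[E] q_used=0 → run E
t=11: queue=[E] q_used=1 → run E
t=12: queue=[E] q_used=0 → run E
t=13: queue=[E] q_used=1 → run E
t=14: (idle)
t=15: (idle)
t=16: (idle)

context switches = 4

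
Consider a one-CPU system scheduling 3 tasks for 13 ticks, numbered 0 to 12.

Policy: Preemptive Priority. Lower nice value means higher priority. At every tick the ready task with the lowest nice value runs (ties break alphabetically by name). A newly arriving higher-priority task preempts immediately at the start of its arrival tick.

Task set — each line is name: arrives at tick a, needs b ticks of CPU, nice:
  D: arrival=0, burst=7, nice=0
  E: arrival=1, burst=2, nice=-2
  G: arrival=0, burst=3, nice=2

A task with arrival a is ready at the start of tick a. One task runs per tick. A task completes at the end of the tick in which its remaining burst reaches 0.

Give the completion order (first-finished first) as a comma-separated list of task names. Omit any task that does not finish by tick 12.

completion order = E, D, G

t=0: ready={D,G} → run D
t=1: ready={D,E,G} → run E
t=2: ready={D,E,G} → run E
t=3: ready={D,G} → run D
t=4: ready={D,G} → run D
t=5: ready={D,G} → run D
t=6: ready={D,G} → run D
t=7: ready={D,G} → run D
t=8: ready={D,G} → run D
t=9: ready={G} → run G
t=10: ready={G} → run G
t=11: ready={G} → run G
t=12: (idle)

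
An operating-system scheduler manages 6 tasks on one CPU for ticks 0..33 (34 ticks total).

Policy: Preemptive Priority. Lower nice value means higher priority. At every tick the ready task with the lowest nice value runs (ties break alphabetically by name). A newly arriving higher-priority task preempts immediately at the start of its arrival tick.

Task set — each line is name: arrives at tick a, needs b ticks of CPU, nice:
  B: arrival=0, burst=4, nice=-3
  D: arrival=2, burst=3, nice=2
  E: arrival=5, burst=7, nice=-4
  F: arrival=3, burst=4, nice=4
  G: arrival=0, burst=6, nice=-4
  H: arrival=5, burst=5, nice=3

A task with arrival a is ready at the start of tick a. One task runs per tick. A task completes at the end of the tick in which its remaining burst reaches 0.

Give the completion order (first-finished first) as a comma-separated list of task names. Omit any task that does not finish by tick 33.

completion order = E, G, B, D, H, F

t=0: ready={B,G} → run G
t=1: ready={B,G} → run G
t=2: ready={B,D,G} → run G
t=3: ready={B,D,F,G} → run G
t=4: ready={B,D,F,G} → run G
t=5: ready={B,D,E,F,G,H} → run E
t=6: ready={B,D,E,F,G,H} → run E
t=7: ready={B,D,E,F,G,H} → run E
t=8: ready={B,D,E,F,G,H} → run E
t=9: ready={B,D,E,F,G,H} → run E
t=10: ready={B,D,E,F,G,H} → run E
t=11: ready={B,D,E,F,G,H} → run E
t=12: ready={B,D,F,G,H} → run G
t=13: ready={B,D,F,H} → run B
t=14: ready={B,D,F,H} → run B
t=15: ready={B,D,F,H} → run B
t=16: ready={B,D,F,H} → run B
t=17: ready={D,F,H} → run D
t=18: ready={D,F,H} → run D
t=19: ready={D,F,H} → run D
t=20: ready={F,H} → run H
t=21: ready={F,H} → run H
t=22: ready={F,H} → run H
t=23: ready={F,H} → run H
t=24: ready={F,H} → run H
t=25: ready={F} → run F
t=26: ready={F} → run F
t=27: ready={F} → run F
t=28: ready={F} → run F
t=29: (idle)
t=30: (idle)
t=31: (idle)
t=32: (idle)
t=33: (idle)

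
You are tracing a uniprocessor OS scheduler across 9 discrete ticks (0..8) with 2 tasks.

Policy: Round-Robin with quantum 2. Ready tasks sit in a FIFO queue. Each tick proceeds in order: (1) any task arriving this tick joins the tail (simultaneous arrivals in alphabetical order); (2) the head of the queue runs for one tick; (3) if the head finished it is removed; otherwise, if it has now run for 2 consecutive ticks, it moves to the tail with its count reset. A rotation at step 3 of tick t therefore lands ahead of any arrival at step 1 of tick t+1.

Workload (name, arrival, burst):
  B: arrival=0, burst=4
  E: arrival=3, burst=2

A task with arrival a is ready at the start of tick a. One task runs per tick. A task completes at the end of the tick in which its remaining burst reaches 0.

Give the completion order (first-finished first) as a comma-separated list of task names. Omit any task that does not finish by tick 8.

t=0: queue=[B] q_used=0 → run B
t=1: queue=[B] q_used=1 → run B
t=2: queue=[B] q_used=0 → run B
t=3: queue=[B,E] q_used=1 → run B
t=4: queue=[E] q_used=0 → run E
t=5: queue=[E] q_used=1 → run E
t=6: (idle)
t=7: (idle)
t=8: (idle)

completion order = B, E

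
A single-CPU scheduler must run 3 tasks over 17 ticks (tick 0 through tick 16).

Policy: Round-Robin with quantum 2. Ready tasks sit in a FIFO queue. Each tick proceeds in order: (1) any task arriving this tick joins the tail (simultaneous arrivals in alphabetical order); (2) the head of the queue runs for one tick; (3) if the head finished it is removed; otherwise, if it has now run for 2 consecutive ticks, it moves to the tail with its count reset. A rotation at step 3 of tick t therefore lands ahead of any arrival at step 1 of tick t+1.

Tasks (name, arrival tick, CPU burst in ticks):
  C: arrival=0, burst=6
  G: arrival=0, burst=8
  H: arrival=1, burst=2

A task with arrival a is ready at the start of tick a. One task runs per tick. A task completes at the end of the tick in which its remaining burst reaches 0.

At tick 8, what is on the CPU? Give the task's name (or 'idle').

t=0: queue=[C,G] q_used=0 → run C
t=1: queue=[C,G,H] q_used=1 → run C
t=2: queue=[G,H,C] q_used=0 → run G
t=3: queue=[G,H,C] q_used=1 → run G
t=4: queue=[H,C,G] q_used=0 → run H
t=5: queue=[H,C,G] q_used=1 → run H
t=6: queue=[C,G] q_used=0 → run C
t=7: queue=[C,G] q_used=1 → run C
t=8: queue=[G,C] q_used=0 → run G
t=9: queue=[G,C] q_used=1 → run G
t=10: queue=[C,G] q_used=0 → run C
t=11: queue=[C,G] q_used=1 → run C
t=12: queue=[G] q_used=0 → run G
t=13: queue=[G] q_used=1 → run G
t=14: queue=[G] q_used=0 → run G
t=15: queue=[G] q_used=1 → run G
t=16: (idle)

running at tick 8 = G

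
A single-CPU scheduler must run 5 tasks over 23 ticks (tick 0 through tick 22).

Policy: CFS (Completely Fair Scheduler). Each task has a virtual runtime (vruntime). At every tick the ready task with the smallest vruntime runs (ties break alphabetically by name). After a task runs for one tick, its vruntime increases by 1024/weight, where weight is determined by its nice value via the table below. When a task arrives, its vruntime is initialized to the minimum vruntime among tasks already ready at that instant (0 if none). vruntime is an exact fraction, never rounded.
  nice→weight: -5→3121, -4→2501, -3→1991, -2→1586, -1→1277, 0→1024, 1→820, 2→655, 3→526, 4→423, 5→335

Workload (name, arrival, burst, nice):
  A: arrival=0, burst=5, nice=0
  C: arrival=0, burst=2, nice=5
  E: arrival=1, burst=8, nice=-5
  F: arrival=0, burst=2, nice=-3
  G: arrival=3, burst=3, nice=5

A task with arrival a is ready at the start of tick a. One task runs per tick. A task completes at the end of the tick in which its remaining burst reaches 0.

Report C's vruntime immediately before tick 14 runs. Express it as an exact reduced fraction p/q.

t=0: vr[A=0 C=0 F=0] → run A
t=1: vr[A=1 C=0 E=0 F=0] → run C
t=2: vr[A=1 C=1024/335 E=0 F=0] → run E
t=3: vr[A=1 C=1024/335 E=1024/3121 F=0 G=0] → run F
t=4: vr[A=1 C=1024/335 E=1024/3121 F=1024/1991 G=0] → run G
t=5: vr[A=1 C=1024/335 E=1024/3121 F=1024/1991 G=1024/335] → run E
t=6: vr[A=1 C=1024/335 E=2048/3121 F=1024/1991 G=1024/335] → run F
t=7: vr[A=1 C=1024/335 E=2048/3121 G=1024/335] → run E
t=8: vr[A=1 C=1024/335 E=3072/3121 G=1024/335] → run E
t=9: vr[A=1 C=1024/335 E=4096/3121 G=1024/335] → run A
t=10: vr[A=2 C=1024/335 E=4096/3121 G=1024/335] → run E
t=11: vr[A=2 C=1024/335 E=5120/3121 G=1024/335] → run E
t=12: vr[A=2 C=1024/335 E=6144/3121 G=1024/335] → run E
t=13: vr[A=2 C=1024/335 E=7168/3121 G=1024/335] → run A
t=14: vr[A=3 C=1024/335 E=7168/3121 G=1024/335] → run E
t=15: vr[A=3 C=1024/335 G=1024/335] → run A
t=16: vr[A=4 C=1024/335 G=1024/335] → run C
t=17: vr[A=4 G=1024/335] → run G
t=18: vr[A=4 G=2048/335] → run A
t=19: vr[G=2048/335] → run G
t=20: (idle)
t=21: (idle)
t=22: (idle)

vruntime(C, start of tick 14) = 1024/335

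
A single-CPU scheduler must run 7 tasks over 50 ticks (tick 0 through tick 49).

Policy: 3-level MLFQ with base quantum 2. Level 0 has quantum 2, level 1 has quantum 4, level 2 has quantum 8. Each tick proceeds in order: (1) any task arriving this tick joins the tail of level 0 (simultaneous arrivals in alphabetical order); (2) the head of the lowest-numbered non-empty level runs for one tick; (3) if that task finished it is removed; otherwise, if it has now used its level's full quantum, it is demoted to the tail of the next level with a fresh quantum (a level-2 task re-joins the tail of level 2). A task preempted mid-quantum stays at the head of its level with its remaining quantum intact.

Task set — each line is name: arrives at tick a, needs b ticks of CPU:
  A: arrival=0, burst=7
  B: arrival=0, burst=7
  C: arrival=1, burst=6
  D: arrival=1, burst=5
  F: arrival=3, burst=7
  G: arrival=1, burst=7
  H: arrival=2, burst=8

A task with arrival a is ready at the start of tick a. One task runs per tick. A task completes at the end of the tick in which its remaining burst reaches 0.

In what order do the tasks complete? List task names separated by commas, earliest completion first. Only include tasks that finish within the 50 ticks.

t=0: L0/L1/L2 = AB/-/- → run A
t=1: L0/L1/L2 = ABCDG/-/- → run A
t=2: L0/L1/L2 = BCDGH/A/- → run B
t=3: L0/L1/L2 = BCDGHF/A/- → run B
t=4: L0/L1/L2 = CDGHF/AB/- → run C
t=5: L0/L1/L2 = CDGHF/AB/- → run C
t=6: L0/L1/L2 = DGHF/ABC/- → run D
t=7: L0/L1/L2 = DGHF/ABC/- → run D
t=8: L0/L1/L2 = GHF/ABCD/- → run G
t=9: L0/L1/L2 = GHF/ABCD/- → run G
t=10: L0/L1/L2 = HF/ABCDG/- → run H
t=11: L0/L1/L2 = HF/ABCDG/- → run H
t=12: L0/L1/L2 = F/ABCDGH/- → run F
t=13: L0/L1/L2 = F/ABCDGH/- → run F
t=14: L0/L1/L2 = -/ABCDGHF/- → run A
t=15: L0/L1/L2 = -/ABCDGHF/- → run A
t=16: L0/L1/L2 = -/ABCDGHF/- → run A
t=17: L0/L1/L2 = -/ABCDGHF/- → run A
t=18: L0/L1/L2 = -/BCDGHF/A → run B
t=19: L0/L1/L2 = -/BCDGHF/A → run B
t=20: L0/L1/L2 = -/BCDGHF/A → run B
t=21: L0/L1/L2 = -/BCDGHF/A → run B
t=22: L0/L1/L2 = -/CDGHF/AB → run C
t=23: L0/L1/L2 = -/CDGHF/AB → run C
t=24: L0/L1/L2 = -/CDGHF/AB → run C
t=25: L0/L1/L2 = -/CDGHF/AB → run C
t=26: L0/L1/L2 = -/DGHF/AB → run D
t=27: L0/L1/L2 = -/DGHF/AB → run D
t=28: L0/L1/L2 = -/DGHF/AB → run D
t=29: L0/L1/L2 = -/GHF/AB → run G
t=30: L0/L1/L2 = -/GHF/AB → run G
t=31: L0/L1/L2 = -/GHF/AB → run G
t=32: L0/L1/L2 = -/GHF/AB → run G
t=33: L0/L1/L2 = -/HF/ABG → run H
t=34: L0/L1/L2 = -/HF/ABG → run H
t=35: L0/L1/L2 = -/HF/ABG → run H
t=36: L0/L1/L2 = -/HF/ABG → run H
t=37: L0/L1/L2 = -/F/ABGH → run F
t=38: L0/L1/L2 = -/F/ABGH → run F
t=39: L0/L1/L2 = -/F/ABGH → run F
t=40: L0/L1/L2 = -/F/ABGH → run F
t=41: L0/L1/L2 = -/-/ABGHF → run A
t=42: L0/L1/L2 = -/-/BGHF → run B
t=43: L0/L1/L2 = -/-/GHF → run G
t=44: L0/L1/L2 = -/-/HF → run H
t=45: L0/L1/L2 = -/-/HF → run H
t=46: L0/L1/L2 = -/-/F → run F
t=47: (idle)
t=48: (idle)
t=49: (idle)

completion order = C, D, A, B, G, H, F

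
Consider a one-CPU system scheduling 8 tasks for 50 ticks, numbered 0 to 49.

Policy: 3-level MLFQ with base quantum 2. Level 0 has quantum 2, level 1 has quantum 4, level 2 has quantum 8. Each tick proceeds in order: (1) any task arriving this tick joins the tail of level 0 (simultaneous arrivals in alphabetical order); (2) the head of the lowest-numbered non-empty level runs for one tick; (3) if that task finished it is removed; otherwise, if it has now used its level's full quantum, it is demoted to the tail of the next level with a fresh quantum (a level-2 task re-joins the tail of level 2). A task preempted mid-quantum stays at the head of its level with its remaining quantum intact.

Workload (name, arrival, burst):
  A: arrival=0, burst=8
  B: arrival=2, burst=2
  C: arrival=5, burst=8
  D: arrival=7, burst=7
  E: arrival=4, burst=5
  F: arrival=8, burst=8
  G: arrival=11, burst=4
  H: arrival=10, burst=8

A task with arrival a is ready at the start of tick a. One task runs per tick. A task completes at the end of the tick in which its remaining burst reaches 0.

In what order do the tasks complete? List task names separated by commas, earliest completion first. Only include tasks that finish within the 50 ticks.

t=0: L0/L1/L2 = A/-/- → run A
t=1: L0/L1/L2 = A/-/- → run A
t=2: L0/L1/L2 = B/A/- → run B
t=3: L0/L1/L2 = B/A/- → run B
t=4: L0/L1/L2 = E/A/- → run E
t=5: L0/L1/L2 = EC/A/- → run E
t=6: L0/L1/L2 = C/AE/- → run C
t=7: L0/L1/L2 = CD/AE/- → run C
t=8: L0/L1/L2 = DF/AEC/- → run D
t=9: L0/L1/L2 = DF/AEC/- → run D
t=10: L0/L1/L2 = FH/AECD/- → run F
t=11: L0/L1/L2 = FHG/AECD/- → run F
t=12: L0/L1/L2 = HG/AECDF/- → run H
t=13: L0/L1/L2 = HG/AECDF/- → run H
t=14: L0/L1/L2 = G/AECDFH/- → run G
t=15: L0/L1/L2 = G/AECDFH/- → run G
t=16: L0/L1/L2 = -/AECDFHG/- → run A
t=17: L0/L1/L2 = -/AECDFHG/- → run A
t=18: L0/L1/L2 = -/AECDFHG/- → run A
t=19: L0/L1/L2 = -/AECDFHG/- → run A
t=20: L0/L1/L2 = -/ECDFHG/A → run E
t=21: L0/L1/L2 = -/ECDFHG/A → run E
t=22: L0/L1/L2 = -/ECDFHG/A → run E
t=23: L0/L1/L2 = -/CDFHG/A → run C
t=24: L0/L1/L2 = -/CDFHG/A → run C
t=25: L0/L1/L2 = -/CDFHG/A → run C
t=26: L0/L1/L2 = -/CDFHG/A → run C
t=27: L0/L1/L2 = -/DFHG/AC → run D
t=28: L0/L1/L2 = -/DFHG/AC → run D
t=29: L0/L1/L2 = -/DFHG/AC → run D
t=30: L0/L1/L2 = -/DFHG/AC → run D
t=31: L0/L1/L2 = -/FHG/ACD → run F
t=32: L0/L1/L2 = -/FHG/ACD → run F
t=33: L0/L1/L2 = -/FHG/ACD → run F
t=34: L0/L1/L2 = -/FHG/ACD → run F
t=35: L0/L1/L2 = -/HG/ACDF → run H
t=36: L0/L1/L2 = -/HG/ACDF → run H
t=37: L0/L1/L2 = -/HG/ACDF → run H
t=38: L0/L1/L2 = -/HG/ACDF → run H
t=39: L0/L1/L2 = -/G/ACDFH → run G
t=40: L0/L1/L2 = -/G/ACDFH → run G
t=41: L0/L1/L2 = -/-/ACDFH → run A
t=42: L0/L1/L2 = -/-/ACDFH → run A
t=43: L0/L1/L2 = -/-/CDFH → run C
t=44: L0/L1/L2 = -/-/CDFH → run C
t=45: L0/L1/L2 = -/-/DFH → run D
t=46: L0/L1/L2 = -/-/FH → run F
t=47: L0/L1/L2 = -/-/FH → run F
t=48: L0/L1/L2 = -/-/H → run H
t=49: L0/L1/L2 = -/-/H → run H

completion order = B, E, G, A, C, D, F, H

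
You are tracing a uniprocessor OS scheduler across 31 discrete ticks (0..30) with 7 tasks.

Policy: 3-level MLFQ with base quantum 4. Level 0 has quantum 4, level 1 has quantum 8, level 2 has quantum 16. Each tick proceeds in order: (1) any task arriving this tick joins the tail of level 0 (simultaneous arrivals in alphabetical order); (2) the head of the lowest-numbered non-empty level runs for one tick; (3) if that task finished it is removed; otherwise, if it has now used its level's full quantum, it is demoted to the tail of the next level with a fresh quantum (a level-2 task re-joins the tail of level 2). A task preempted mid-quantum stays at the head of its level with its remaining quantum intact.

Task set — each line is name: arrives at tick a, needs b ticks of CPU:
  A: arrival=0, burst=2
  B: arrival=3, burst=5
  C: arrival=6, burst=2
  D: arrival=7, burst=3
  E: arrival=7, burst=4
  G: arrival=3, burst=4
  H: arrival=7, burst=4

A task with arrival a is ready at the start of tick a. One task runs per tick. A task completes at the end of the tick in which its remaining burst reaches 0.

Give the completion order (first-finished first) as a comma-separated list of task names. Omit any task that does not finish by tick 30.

t=0: L0/L1/L2 = A/-/- → run A
t=1: L0/L1/L2 = A/-/- → run A
t=2: (idle)
t=3: L0/L1/L2 = BG/-/- → run B
t=4: L0/L1/L2 = BG/-/- → run B
t=5: L0/L1/L2 = BG/-/- → run B
t=6: L0/L1/L2 = BGC/-/- → run B
t=7: L0/L1/L2 = GCDEH/B/- → run G
t=8: L0/L1/L2 = GCDEH/B/- → run G
t=9: L0/L1/L2 = GCDEH/B/- → run G
t=10: L0/L1/L2 = GCDEH/B/- → run G
t=11: L0/L1/L2 = CDEH/B/- → run C
t=12: L0/L1/L2 = CDEH/B/- → run C
t=13: L0/L1/L2 = DEH/B/- → run D
t=14: L0/L1/L2 = DEH/B/- → run D
t=15: L0/L1/L2 = DEH/B/- → run D
t=16: L0/L1/L2 = EH/B/- → run E
t=17: L0/L1/L2 = EH/B/- → run E
t=18: L0/L1/L2 = EH/B/- → run E
t=19: L0/L1/L2 = EH/B/- → run E
t=20: L0/L1/L2 = H/B/- → run H
t=21: L0/L1/L2 = H/B/- → run H
t=22: L0/L1/L2 = H/B/- → run H
t=23: L0/L1/L2 = H/B/- → run H
t=24: L0/L1/L2 = -/B/- → run B
t=25: (idle)
t=26: (idle)
t=27: (idle)
t=28: (idle)
t=29: (idle)
t=30: (idle)

completion order = A, G, C, D, E, H, B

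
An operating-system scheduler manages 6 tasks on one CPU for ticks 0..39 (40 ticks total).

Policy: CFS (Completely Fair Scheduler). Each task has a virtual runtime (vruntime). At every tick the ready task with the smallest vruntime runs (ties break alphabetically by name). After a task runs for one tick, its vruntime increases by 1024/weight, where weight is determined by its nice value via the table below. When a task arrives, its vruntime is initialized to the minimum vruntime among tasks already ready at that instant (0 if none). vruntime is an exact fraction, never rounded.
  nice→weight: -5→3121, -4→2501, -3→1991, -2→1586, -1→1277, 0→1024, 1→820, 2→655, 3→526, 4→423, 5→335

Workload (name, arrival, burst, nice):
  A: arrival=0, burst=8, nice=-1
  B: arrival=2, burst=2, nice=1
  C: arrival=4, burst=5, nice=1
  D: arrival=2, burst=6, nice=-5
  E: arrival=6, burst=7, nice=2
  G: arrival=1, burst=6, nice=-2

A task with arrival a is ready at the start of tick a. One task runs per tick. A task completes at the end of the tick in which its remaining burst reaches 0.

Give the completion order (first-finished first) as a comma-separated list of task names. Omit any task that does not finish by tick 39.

t=0: vr[A=0] → run A
t=1: vr[A=1024/1277 G=1024/1277] → run A
t=2: vr[A=2048/1277 B=1024/1277 D=1024/1277 G=1024/1277] → run B
t=3: vr[A=2048/1277 B=536832/261785 D=1024/1277 G=1024/1277] → run D
t=4: vr[A=2048/1277 B=536832/261785 C=1024/1277 D=4503552/3985517 G=1024/1277] → run C
t=5: vr[A=2048/1277 B=536832/261785 C=536832/261785 D=4503552/3985517 G=1024/1277] → run G
t=6: vr[A=2048/1277 B=536832/261785 C=536832/261785 D=4503552/3985517 E=4503552/3985517 G=1465856/1012661] → run D
t=7: vr[A=2048/1277 B=536832/261785 C=536832/261785 D=5811200/3985517 E=4503552/3985517 G=1465856/1012661] → run E
t=8: vr[A=2048/1277 B=536832/261785 C=536832/261785 D=5811200/3985517 E=7030995968/2610513635 G=1465856/1012661] → run G
t=9: vr[A=2048/1277 B=536832/261785 C=536832/261785 D=5811200/3985517 E=7030995968/2610513635 G=2119680/1012661] → run D
t=10: vr[A=2048/1277 B=536832/261785 C=536832/261785 D=7118848/3985517 E=7030995968/2610513635 G=2119680/1012661] → run A
t=11: vr[A=3072/1277 B=536832/261785 C=536832/261785 D=7118848/3985517 E=7030995968/2610513635 G=2119680/1012661] → run D
t=12: vr[A=3072/1277 B=536832/261785 C=536832/261785 D=8426496/3985517 E=7030995968/2610513635 G=2119680/1012661] → run B
t=13: vr[A=3072/1277 C=536832/261785 D=8426496/3985517 E=7030995968/2610513635 G=2119680/1012661] → run C
t=14: vr[A=3072/1277 C=863744/261785 D=8426496/3985517 E=7030995968/2610513635 G=2119680/1012661] → run G
t=15: vr[A=3072/1277 C=863744/261785 D=8426496/3985517 E=7030995968/2610513635 G=2773504/1012661] → run D
t=16: vr[A=3072/1277 C=863744/261785 D=9734144/3985517 E=7030995968/2610513635 G=2773504/1012661] → run A
t=17: vr[A=4096/1277 C=863744/261785 D=9734144/3985517 E=7030995968/2610513635 G=2773504/1012661] → run D
t=18: vr[A=4096/1277 C=863744/261785 E=7030995968/2610513635 G=2773504/1012661] → run E
t=19: vr[A=4096/1277 C=863744/261785 E=11112165376/2610513635 G=2773504/1012661] → run G
t=20: vr[A=4096/1277 C=863744/261785 E=11112165376/2610513635 G=3427328/1012661] → run A
t=21: vr[A=5120/1277 C=863744/261785 E=11112165376/2610513635 G=3427328/1012661] → run C
t=22: vr[A=5120/1277 C=1190656/261785 E=11112165376/2610513635 G=3427328/1012661] → run G
t=23: vr[A=5120/1277 C=1190656/261785 E=11112165376/2610513635 G=4081152/1012661] → run A
t=24: vr[A=6144/1277 C=1190656/261785 E=11112165376/2610513635 G=4081152/1012661] → run G
t=25: vr[A=6144/1277 C=1190656/261785 E=11112165376/2610513635] → run E
t=26: vr[A=6144/1277 C=1190656/261785 E=15193334784/2610513635] → run C
t=27: vr[A=6144/1277 C=1517568/261785 E=15193334784/2610513635] → run A
t=28: vr[A=7168/1277 C=1517568/261785 E=15193334784/2610513635] → run A
t=29: vr[C=1517568/261785 E=15193334784/2610513635] → run C
t=30: vr[E=15193334784/2610513635] → run E
t=31: vr[E=19274504192/2610513635] → run E
t=32: vr[E=4671134720/522102727] → run E
t=33: vr[E=27436843008/2610513635] → run E
t=34: (idle)
t=35: (idle)
t=36: (idle)
t=37: (idle)
t=38: (idle)
t=39: (idle)

completion order = B, D, G, A, C, E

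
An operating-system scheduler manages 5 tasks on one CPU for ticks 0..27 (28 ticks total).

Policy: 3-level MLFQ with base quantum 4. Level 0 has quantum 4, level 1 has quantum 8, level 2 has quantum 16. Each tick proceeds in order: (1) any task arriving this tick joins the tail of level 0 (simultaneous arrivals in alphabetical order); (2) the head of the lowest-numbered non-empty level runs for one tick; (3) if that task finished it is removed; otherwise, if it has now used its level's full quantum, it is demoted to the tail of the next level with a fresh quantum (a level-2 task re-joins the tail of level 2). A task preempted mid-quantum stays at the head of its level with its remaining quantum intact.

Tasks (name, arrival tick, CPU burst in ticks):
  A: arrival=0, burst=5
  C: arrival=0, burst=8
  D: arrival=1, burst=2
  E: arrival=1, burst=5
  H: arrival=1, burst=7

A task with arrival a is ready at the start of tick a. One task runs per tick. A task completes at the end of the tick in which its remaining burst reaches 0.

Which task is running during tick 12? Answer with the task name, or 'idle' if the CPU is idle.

running at tick 12 = E

t=0: L0/L1/L2 = AC/-/- → run A
t=1: L0/L1/L2 = ACDEH/-/- → run A
t=2: L0/L1/L2 = ACDEH/-/- → run A
t=3: L0/L1/L2 = ACDEH/-/- → run A
t=4: L0/L1/L2 = CDEH/A/- → run C
t=5: L0/L1/L2 = CDEH/A/- → run C
t=6: L0/L1/L2 = CDEH/A/- → run C
t=7: L0/L1/L2 = CDEH/A/- → run C
t=8: L0/L1/L2 = DEH/AC/- → run D
t=9: L0/L1/L2 = DEH/AC/- → run D
t=10: L0/L1/L2 = EH/AC/- → run E
t=11: L0/L1/L2 = EH/AC/- → run E
t=12: L0/L1/L2 = EH/AC/- → run E
t=13: L0/L1/L2 = EH/AC/- → run E
t=14: L0/L1/L2 = H/ACE/- → run H
t=15: L0/L1/L2 = H/ACE/- → run H
t=16: L0/L1/L2 = H/ACE/- → run H
t=17: L0/L1/L2 = H/ACE/- → run H
t=18: L0/L1/L2 = -/ACEH/- → run A
t=19: L0/L1/L2 = -/CEH/- → run C
t=20: L0/L1/L2 = -/CEH/- → run C
t=21: L0/L1/L2 = -/CEH/- → run C
t=22: L0/L1/L2 = -/CEH/- → run C
t=23: L0/L1/L2 = -/EH/- → run E
t=24: L0/L1/L2 = -/H/- → run H
t=25: L0/L1/L2 = -/H/- → run H
t=26: L0/L1/L2 = -/H/- → run H
t=27: (idle)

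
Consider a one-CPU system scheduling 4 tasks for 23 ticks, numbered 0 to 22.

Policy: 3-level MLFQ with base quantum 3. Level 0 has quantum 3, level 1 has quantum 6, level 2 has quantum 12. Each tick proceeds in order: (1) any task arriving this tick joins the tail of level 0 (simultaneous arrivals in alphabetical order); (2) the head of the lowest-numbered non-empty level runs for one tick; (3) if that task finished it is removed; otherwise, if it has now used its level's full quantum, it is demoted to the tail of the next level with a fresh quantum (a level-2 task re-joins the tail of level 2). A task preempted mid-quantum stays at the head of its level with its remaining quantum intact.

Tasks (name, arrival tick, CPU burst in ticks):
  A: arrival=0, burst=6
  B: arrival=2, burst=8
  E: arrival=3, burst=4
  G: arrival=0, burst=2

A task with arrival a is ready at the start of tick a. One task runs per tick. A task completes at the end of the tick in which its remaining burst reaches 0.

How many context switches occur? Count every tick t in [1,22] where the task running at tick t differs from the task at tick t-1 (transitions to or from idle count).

t=0: L0/L1/L2 = AG/-/- → run A
t=1: L0/L1/L2 = AG/-/- → run A
t=2: L0/L1/L2 = AGB/-/- → run A
t=3: L0/L1/L2 = GBE/A/- → run G
t=4: L0/L1/L2 = GBE/A/- → run G
t=5: L0/L1/L2 = BE/A/- → run B
t=6: L0/L1/L2 = BE/A/- → run B
t=7: L0/L1/L2 = BE/A/- → run B
t=8: L0/L1/L2 = E/AB/- → run E
t=9: L0/L1/L2 = E/AB/- → run E
t=10: L0/L1/L2 = E/AB/- → run E
t=11: L0/L1/L2 = -/ABE/- → run A
t=12: L0/L1/L2 = -/ABE/- → run A
t=13: L0/L1/L2 = -/ABE/- → run A
t=14: L0/L1/L2 = -/BE/- → run B
t=15: L0/L1/L2 = -/BE/- → run B
t=16: L0/L1/L2 = -/BE/- → run B
t=17: L0/L1/L2 = -/BE/- → run B
t=18: L0/L1/L2 = -/BE/- → run B
t=19: L0/L1/L2 = -/E/- → run E
t=20: (idle)
t=21: (idle)
t=22: (idle)

context switches = 7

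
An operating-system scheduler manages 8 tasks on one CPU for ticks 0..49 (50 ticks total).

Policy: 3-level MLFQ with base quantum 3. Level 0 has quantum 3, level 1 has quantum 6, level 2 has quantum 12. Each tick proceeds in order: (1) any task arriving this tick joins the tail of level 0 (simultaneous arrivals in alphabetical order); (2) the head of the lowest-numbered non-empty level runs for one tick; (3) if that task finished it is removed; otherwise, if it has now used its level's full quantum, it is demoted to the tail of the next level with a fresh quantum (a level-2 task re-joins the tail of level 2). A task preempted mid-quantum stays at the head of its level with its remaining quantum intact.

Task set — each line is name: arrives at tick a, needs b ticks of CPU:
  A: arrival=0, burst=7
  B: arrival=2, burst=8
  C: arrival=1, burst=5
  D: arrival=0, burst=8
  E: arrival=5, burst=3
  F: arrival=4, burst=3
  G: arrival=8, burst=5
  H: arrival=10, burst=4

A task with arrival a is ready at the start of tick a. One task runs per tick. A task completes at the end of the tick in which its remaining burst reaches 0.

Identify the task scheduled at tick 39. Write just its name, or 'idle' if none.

running at tick 39 = B

t=0: L0/L1/L2 = AD/-/- → run A
t=1: L0/L1/L2 = ADC/-/- → run A
t=2: L0/L1/L2 = ADCB/-/- → run A
t=3: L0/L1/L2 = DCB/A/- → run D
t=4: L0/L1/L2 = DCBF/A/- → run D
t=5: L0/L1/L2 = DCBFE/A/- → run D
t=6: L0/L1/L2 = CBFE/AD/- → run C
t=7: L0/L1/L2 = CBFE/AD/- → run C
t=8: L0/L1/L2 = CBFEG/AD/- → run C
t=9: L0/L1/L2 = BFEG/ADC/- → run B
t=10: L0/L1/L2 = BFEGH/ADC/- → run B
t=11: L0/L1/L2 = BFEGH/ADC/- → run B
t=12: L0/L1/L2 = FEGH/ADCB/- → run F
t=13: L0/L1/L2 = FEGH/ADCB/- → run F
t=14: L0/L1/L2 = FEGH/ADCB/- → run F
t=15: L0/L1/L2 = EGH/ADCB/- → run E
t=16: L0/L1/L2 = EGH/ADCB/- → run E
t=17: L0/L1/L2 = EGH/ADCB/- → run E
t=18: L0/L1/L2 = GH/ADCB/- → run G
t=19: L0/L1/L2 = GH/ADCB/- → run G
t=20: L0/L1/L2 = GH/ADCB/- → run G
t=21: L0/L1/L2 = H/ADCBG/- → run H
t=22: L0/L1/L2 = H/ADCBG/- → run H
t=23: L0/L1/L2 = H/ADCBG/- → run H
t=24: L0/L1/L2 = -/ADCBGH/- → run A
t=25: L0/L1/L2 = -/ADCBGH/- → run A
t=26: L0/L1/L2 = -/ADCBGH/- → run A
t=27: L0/L1/L2 = -/ADCBGH/- → run A
t=28: L0/L1/L2 = -/DCBGH/- → run D
t=29: L0/L1/L2 = -/DCBGH/- → run D
t=30: L0/L1/L2 = -/DCBGH/- → run D
t=31: L0/L1/L2 = -/DCBGH/- → run D
t=32: L0/L1/L2 = -/DCBGH/- → run D
t=33: L0/L1/L2 = -/CBGH/- → run C
t=34: L0/L1/L2 = -/CBGH/- → run C
t=35: L0/L1/L2 = -/BGH/- → run B
t=36: L0/L1/L2 = -/BGH/- → run B
t=37: L0/L1/L2 = -/BGH/- → run B
t=38: L0/L1/L2 = -/BGH/- → run B
t=39: L0/L1/L2 = -/BGH/- → run B
t=40: L0/L1/L2 = -/GH/- → run G
t=41: L0/L1/L2 = -/GH/- → run G
t=42: L0/L1/L2 = -/H/- → run H
t=43: (idle)
t=44: (idle)
t=45: (idle)
t=46: (idle)
t=47: (idle)
t=48: (idle)
t=49: (idle)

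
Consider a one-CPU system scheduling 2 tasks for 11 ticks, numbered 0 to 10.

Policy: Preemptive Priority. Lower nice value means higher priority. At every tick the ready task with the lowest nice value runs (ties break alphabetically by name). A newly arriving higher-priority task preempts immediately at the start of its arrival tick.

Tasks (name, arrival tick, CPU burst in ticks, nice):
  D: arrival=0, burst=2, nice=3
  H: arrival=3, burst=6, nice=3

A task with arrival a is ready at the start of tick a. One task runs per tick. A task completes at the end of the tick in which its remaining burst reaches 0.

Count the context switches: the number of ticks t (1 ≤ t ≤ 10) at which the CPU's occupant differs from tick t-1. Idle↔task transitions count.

context switches = 3

t=0: ready={D} → run D
t=1: ready={D} → run D
t=2: (idle)
t=3: ready={H} → run H
t=4: ready={H} → run H
t=5: ready={H} → run H
t=6: ready={H} → run H
t=7: ready={H} → run H
t=8: ready={H} → run H
t=9: (idle)
t=10: (idle)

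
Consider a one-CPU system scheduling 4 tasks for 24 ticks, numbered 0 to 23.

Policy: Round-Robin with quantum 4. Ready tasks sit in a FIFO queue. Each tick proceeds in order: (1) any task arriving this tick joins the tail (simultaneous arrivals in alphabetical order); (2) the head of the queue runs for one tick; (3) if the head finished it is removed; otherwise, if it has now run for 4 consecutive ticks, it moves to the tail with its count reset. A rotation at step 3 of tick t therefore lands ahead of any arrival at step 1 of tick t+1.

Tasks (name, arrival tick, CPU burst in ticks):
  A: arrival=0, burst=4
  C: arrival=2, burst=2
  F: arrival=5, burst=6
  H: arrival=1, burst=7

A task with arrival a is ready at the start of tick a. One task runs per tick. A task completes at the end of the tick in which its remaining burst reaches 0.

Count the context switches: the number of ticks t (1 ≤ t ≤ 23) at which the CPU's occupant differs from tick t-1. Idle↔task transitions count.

context switches = 6

t=0: queue=[A] q_used=0 → run A
t=1: queue=[A,H] q_used=1 → run A
t=2: queue=[A,H,C] q_used=2 → run A
t=3: queue=[A,H,C] q_used=3 → run A
t=4: queue=[H,C] q_used=0 → run H
t=5: queue=[H,C,F] q_used=1 → run H
t=6: queue=[H,C,F] q_used=2 → run H
t=7: queue=[H,C,F] q_used=3 → run H
t=8: queue=[C,F,H] q_used=0 → run C
t=9: queue=[C,F,H] q_used=1 → run C
t=10: queue=[F,H] q_used=0 → run F
t=11: queue=[F,H] q_used=1 → run F
t=12: queue=[F,H] q_used=2 → run F
t=13: queue=[F,H] q_used=3 → run F
t=14: queue=[H,F] q_used=0 → run H
t=15: queue=[H,F] q_used=1 → run H
t=16: queue=[H,F] q_used=2 → run H
t=17: queue=[F] q_used=0 → run F
t=18: queue=[F] q_used=1 → run F
t=19: (idle)
t=20: (idle)
t=21: (idle)
t=22: (idle)
t=23: (idle)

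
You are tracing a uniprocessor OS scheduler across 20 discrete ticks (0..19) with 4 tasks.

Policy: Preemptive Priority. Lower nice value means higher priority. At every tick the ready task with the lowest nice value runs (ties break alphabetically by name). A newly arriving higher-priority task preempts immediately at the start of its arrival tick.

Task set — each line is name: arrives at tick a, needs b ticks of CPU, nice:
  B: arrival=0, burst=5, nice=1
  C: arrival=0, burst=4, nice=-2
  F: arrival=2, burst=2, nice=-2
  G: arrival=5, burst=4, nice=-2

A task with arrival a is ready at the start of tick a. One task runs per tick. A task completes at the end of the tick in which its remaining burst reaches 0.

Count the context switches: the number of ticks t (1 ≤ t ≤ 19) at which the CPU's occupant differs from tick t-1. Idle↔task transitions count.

context switches = 4

t=0: ready={B,C} → run C
t=1: ready={B,C} → run C
t=2: ready={B,C,F} → run C
t=3: ready={B,C,F} → run C
t=4: ready={B,F} → run F
t=5: ready={B,F,G} → run F
t=6: ready={B,G} → run G
t=7: ready={B,G} → run G
t=8: ready={B,G} → run G
t=9: ready={B,G} → run G
t=10: ready={B} → run B
t=11: ready={B} → run B
t=12: ready={B} → run B
t=13: ready={B} → run B
t=14: ready={B} → run B
t=15: (idle)
t=16: (idle)
t=17: (idle)
t=18: (idle)
t=19: (idle)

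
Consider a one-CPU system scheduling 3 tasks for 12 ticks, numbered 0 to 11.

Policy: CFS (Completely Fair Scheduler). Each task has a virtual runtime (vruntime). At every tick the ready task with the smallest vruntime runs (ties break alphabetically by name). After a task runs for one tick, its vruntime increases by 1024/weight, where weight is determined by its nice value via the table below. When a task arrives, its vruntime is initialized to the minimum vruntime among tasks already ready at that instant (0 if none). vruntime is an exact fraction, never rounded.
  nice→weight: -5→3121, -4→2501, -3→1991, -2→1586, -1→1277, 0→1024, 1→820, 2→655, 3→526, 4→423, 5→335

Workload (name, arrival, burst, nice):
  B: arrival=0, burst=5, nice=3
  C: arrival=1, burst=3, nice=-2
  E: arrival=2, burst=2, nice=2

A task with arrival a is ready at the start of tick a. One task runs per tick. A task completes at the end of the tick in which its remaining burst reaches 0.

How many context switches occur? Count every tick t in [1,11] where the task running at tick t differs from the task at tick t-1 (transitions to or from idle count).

t=0: vr[B=0] → run B
t=1: vr[B=512/263 C=512/263] → run B
t=2: vr[B=1024/263 C=512/263 E=512/263] → run C
t=3: vr[B=1024/263 C=540672/208559 E=512/263] → run E
t=4: vr[B=1024/263 C=540672/208559 E=604672/172265] → run C
t=5: vr[B=1024/263 C=675328/208559 E=604672/172265] → run C
t=6: vr[B=1024/263 E=604672/172265] → run E
t=7: vr[B=1024/263] → run B
t=8: vr[B=1536/263] → run B
t=9: vr[B=2048/263] → run B
t=10: (idle)
t=11: (idle)

context switches = 6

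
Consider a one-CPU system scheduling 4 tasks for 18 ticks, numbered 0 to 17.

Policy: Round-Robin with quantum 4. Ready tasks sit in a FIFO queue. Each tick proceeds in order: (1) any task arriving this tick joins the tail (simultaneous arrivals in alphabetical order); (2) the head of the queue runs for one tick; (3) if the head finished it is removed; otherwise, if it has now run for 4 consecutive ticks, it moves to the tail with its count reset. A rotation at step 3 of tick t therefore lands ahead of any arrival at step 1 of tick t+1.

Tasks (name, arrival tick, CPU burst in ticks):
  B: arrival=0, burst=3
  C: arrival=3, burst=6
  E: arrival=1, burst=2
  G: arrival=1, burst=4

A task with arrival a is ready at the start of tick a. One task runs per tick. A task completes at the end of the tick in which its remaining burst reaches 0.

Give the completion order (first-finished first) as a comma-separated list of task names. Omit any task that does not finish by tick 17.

completion order = B, E, G, C

t=0: queue=[B] q_used=0 → run B
t=1: queue=[B,E,G] q_used=1 → run B
t=2: queue=[B,E,G] q_used=2 → run B
t=3: queue=[E,G,C] q_used=0 → run E
t=4: queue=[E,G,C] q_used=1 → run E
t=5: queue=[G,C] q_used=0 → run G
t=6: queue=[G,C] q_used=1 → run G
t=7: queue=[G,C] q_used=2 → run G
t=8: queue=[G,C] q_used=3 → run G
t=9: queue=[C] q_used=0 → run C
t=10: queue=[C] q_used=1 → run C
t=11: queue=[C] q_used=2 → run C
t=12: queue=[C] q_used=3 → run C
t=13: queue=[C] q_used=0 → run C
t=14: queue=[C] q_used=1 → run C
t=15: (idle)
t=16: (idle)
t=17: (idle)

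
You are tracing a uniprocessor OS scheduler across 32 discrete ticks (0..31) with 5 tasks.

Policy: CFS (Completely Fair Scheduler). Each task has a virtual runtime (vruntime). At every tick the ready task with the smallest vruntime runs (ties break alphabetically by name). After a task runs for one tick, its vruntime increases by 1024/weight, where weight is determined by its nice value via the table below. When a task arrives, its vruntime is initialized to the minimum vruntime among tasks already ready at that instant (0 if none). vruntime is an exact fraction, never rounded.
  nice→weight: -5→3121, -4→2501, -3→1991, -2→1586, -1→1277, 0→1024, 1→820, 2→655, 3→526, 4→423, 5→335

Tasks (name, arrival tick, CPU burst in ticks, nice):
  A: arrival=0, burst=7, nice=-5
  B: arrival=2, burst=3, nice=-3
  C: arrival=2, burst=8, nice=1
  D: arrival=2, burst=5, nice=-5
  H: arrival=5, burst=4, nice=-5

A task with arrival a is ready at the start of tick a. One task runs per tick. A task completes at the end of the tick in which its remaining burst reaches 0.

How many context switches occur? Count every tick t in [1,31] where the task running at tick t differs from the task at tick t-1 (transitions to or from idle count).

context switches = 20

t=0: vr[A=0] → run A
t=1: vr[A=1024/3121] → run A
t=2: vr[A=2048/3121 B=2048/3121 C=2048/3121 D=2048/3121] → run A
t=3: vr[A=3072/3121 B=2048/3121 C=2048/3121 D=2048/3121] → run B
t=4: vr[A=3072/3121 B=7273472/6213911 C=2048/3121 D=2048/3121] → run C
t=5: vr[A=3072/3121 B=7273472/6213911 C=1218816/639805 D=2048/3121 H=2048/3121] → run D
t=6: vr[A=3072/3121 B=7273472/6213911 C=1218816/639805 D=3072/3121 H=2048/3121] → run H
t=7: vr[A=3072/3121 B=7273472/6213911 C=1218816/639805 D=3072/3121 H=3072/3121] → run A
t=8: vr[A=4096/3121 B=7273472/6213911 C=1218816/639805 D=3072/3121 H=3072/3121] → run D
t=9: vr[A=4096/3121 B=7273472/6213911 C=1218816/639805 D=4096/3121 H=3072/3121] → run H
t=10: vr[A=4096/3121 B=7273472/6213911 C=1218816/639805 D=4096/3121 H=4096/3121] → run B
t=11: vr[A=4096/3121 B=10469376/6213911 C=1218816/639805 D=4096/3121 H=4096/3121] → run A
t=12: vr[A=5120/3121 B=10469376/6213911 C=1218816/639805 D=4096/3121 H=4096/3121] → run D
t=13: vr[A=5120/3121 B=10469376/6213911 C=1218816/639805 D=5120/3121 H=4096/3121] → run H
t=14: vr[A=5120/3121 B=10469376/6213911 C=1218816/639805 D=5120/3121 H=5120/3121] → run A
t=15: vr[A=6144/3121 B=10469376/6213911 C=1218816/639805 D=5120/3121 H=5120/3121] → run D
t=16: vr[A=6144/3121 B=10469376/6213911 C=1218816/639805 D=6144/3121 H=5120/3121] → run H
t=17: vr[A=6144/3121 B=10469376/6213911 C=1218816/639805 D=6144/3121] → run B
t=18: vr[A=6144/3121 C=1218816/639805 D=6144/3121] → run C
t=19: vr[A=6144/3121 C=2017792/639805 D=6144/3121] → run A
t=20: vr[C=2017792/639805 D=6144/3121] → run D
t=21: vr[C=2017792/639805] → run C
t=22: vr[C=2816768/639805] → run C
t=23: vr[C=3615744/639805] → run C
t=24: vr[C=882944/127961] → run C
t=25: vr[C=5213696/639805] → run C
t=26: vr[C=6012672/639805] → run C
t=27: (idle)
t=28: (idle)
t=29: (idle)
t=30: (idle)
t=31: (idle)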